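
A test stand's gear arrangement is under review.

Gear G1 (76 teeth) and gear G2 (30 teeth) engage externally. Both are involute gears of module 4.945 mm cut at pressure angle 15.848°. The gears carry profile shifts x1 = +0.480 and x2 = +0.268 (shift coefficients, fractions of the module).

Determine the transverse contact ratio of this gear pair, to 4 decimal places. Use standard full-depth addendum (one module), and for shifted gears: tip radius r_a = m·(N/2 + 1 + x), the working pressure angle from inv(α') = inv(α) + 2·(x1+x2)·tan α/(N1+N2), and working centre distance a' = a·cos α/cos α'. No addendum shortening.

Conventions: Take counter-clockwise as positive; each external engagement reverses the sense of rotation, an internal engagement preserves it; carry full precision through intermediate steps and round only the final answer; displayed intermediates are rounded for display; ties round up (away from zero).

single-mesh involute tooth geometry (76T engaging 30T at module 4.945)
base radii: r_b1 = 180.767457, r_b2 = 71.355575
tip radii: r_a1 = 195.228600, r_a2 = 80.445260
inv(α') = inv(15.848°) + 2·(+0.480+0.268)·tan α/(76+30) = 0.01128316  ⇒  α' = 18.27904°
a' = a·cos α / cos α' = 262.0850·cos 15.848°/cos 18.27904° = 265.521151
action lengths: √(r_a1²−r_b1²) = 73.738273, √(r_a2²−r_b2²) = 37.145952
base pitch p_b = π·m·cos α = 14.944677
CR = (73.738273 + 37.145952 − 265.521151·sin 18.27904°)/14.944677 = 1.847134
contact ratio ≈ 1.8471

1.8471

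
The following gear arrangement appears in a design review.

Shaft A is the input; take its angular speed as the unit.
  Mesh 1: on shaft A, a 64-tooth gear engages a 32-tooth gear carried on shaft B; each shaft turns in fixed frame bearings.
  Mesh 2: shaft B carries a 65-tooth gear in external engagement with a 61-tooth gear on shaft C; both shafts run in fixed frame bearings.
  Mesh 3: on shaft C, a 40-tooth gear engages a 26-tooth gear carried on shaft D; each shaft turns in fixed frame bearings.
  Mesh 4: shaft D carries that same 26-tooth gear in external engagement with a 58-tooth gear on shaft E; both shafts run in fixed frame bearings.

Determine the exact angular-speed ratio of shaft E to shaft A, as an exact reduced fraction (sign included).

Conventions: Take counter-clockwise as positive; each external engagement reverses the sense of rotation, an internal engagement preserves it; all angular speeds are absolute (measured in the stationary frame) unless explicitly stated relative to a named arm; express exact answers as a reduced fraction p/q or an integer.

2600/1769

class = fixed-axis compound train [4 meshes; 4 ratios multiply, 4 sense flips]
mesh 1 [64T→32T]: running ratio 2, sense −
mesh 2 [65T→61T]: running ratio 130/61, sense +
mesh 3 [40T→26T]: running ratio 200/61, sense −
mesh 4 [26T→58T]: running ratio 2600/1769, sense +
ω_out/ω_in = 2600/1769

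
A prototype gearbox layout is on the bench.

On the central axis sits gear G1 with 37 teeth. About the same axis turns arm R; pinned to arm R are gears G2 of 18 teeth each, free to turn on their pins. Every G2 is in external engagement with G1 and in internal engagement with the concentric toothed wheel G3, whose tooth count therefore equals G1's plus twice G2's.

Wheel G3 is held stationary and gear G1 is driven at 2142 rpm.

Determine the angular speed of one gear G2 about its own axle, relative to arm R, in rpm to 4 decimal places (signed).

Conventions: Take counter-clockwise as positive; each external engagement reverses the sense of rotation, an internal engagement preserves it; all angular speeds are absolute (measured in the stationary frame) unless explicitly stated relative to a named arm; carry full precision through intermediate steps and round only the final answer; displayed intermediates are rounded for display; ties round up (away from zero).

-2921.9909 rpm

recognized (axles ride arm R): planetary set, 37/18/73 teeth
normalise by the input: solve with ω_sun = 1, then scale by 2142 rpm
ring teeth: 37 + 2·18 = 73
37(ω_sun−ω_arm) = −73(ω_ring−ω_arm),  ω_ring = 0, ω_sun = 1
37(1−ω_arm) = −73(0−ω_arm)  ⇒  110·ω_arm = 37  ⇒  ω_arm = 37/110
sun–planet mesh: 37·(1−37/110) = −18·(ω_p−ω_arm)  ⇒  ω_p−ω_arm = -2701/1980
scale: ω_p−ω_arm = -2701/1980 × 2142 rpm = -2921.9909 rpm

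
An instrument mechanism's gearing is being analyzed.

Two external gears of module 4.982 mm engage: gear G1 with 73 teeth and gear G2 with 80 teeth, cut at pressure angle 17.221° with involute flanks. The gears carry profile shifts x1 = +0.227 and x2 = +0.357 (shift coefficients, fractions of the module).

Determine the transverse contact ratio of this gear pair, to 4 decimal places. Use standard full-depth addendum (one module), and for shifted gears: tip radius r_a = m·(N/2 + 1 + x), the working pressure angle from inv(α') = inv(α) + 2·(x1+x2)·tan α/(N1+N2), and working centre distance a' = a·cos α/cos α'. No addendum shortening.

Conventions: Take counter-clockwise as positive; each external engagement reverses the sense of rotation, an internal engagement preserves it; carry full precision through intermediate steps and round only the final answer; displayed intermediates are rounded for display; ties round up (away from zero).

topology: single-mesh involute geometry — m = 4.982, 73T/80T pair
base radii: r_b1 = 173.690963, r_b2 = 190.346261
tip radii: r_a1 = 187.955914, r_a2 = 206.040574
inv(α') = inv(17.221°) + 2·(+0.227+0.357)·tan α/(73+80) = 0.01175642  ⇒  α' = 18.52403°
a' = a·cos α / cos α' = 381.1230·cos 17.221°/cos 18.52403° = 383.928360
action lengths: √(r_a1²−r_b1²) = 71.825309, √(r_a2²−r_b2²) = 78.873438
base pitch p_b = π·m·cos α = 14.949760
CR = (71.825309 + 78.873438 − 383.928360·sin 18.52403°)/14.949760 = 1.921356
contact ratio ≈ 1.9214

1.9214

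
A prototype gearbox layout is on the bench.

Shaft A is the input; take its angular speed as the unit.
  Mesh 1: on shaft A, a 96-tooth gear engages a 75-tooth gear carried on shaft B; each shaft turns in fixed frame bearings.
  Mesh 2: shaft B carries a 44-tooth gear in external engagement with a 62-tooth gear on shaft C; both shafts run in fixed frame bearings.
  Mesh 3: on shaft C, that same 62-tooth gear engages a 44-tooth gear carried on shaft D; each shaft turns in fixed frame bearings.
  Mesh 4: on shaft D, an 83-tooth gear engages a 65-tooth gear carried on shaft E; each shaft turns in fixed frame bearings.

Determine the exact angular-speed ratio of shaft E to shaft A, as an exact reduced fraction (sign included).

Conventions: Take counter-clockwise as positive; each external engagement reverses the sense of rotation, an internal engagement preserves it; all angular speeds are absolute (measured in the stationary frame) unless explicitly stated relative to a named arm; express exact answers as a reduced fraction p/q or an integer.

2656/1625

class = fixed-axis compound train [4 meshes; 4 ratios multiply, 4 sense flips]
mesh 1 [96T→75T]: running ratio 32/25, sense −
mesh 2 [44T→62T]: running ratio 704/775, sense +
mesh 3 [62T→44T]: running ratio 32/25, sense −
mesh 4 [83T→65T]: running ratio 2656/1625, sense +
ω_out/ω_in = 2656/1625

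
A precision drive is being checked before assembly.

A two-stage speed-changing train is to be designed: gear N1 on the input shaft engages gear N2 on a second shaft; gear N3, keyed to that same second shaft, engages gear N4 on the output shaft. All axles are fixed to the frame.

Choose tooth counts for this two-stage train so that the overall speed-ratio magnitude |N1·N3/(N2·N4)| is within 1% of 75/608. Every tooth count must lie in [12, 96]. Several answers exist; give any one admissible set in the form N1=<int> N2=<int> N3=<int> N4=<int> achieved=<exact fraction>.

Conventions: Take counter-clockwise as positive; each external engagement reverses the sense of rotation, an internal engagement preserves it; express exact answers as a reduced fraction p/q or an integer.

design class (target 75/608): fixed-axis compound train
target = 75/608 in lowest terms: an exact hit needs N1·N3 = k·75 and N2·N4 = k·608 for one integer k, every count in [12, 96]; additionally prefer no 1:1 stage (N1 ≠ N2, N3 ≠ N4)
k = 1…2: no 1:1-free in-range split of k·75 and k·608 into factor pairs; take k = 3
k = 3: N1·N3 = 225 = 15·15, N2·N4 = 1824 = 19·96
achieved = 15·15/(19·96) = 75/608; |achieved − target| = 0 ≤ 3/2432 ✓

N1=15 N2=19 N3=15 N4=96 achieved=75/608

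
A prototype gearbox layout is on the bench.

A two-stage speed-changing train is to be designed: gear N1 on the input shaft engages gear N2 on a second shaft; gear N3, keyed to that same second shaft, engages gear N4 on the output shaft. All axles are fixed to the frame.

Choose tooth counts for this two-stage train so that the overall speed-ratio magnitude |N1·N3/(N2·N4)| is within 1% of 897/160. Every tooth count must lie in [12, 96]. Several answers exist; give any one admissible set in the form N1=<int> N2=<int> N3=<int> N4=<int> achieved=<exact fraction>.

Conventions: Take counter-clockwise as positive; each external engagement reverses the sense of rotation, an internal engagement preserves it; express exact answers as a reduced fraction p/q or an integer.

design class (target 897/160): fixed-axis compound train
target = 897/160 in lowest terms: an exact hit needs N1·N3 = k·897 and N2·N4 = k·160 for one integer k, every count in [12, 96]; additionally prefer no 1:1 stage (N1 ≠ N2, N3 ≠ N4)
k = 1: no 1:1-free in-range split of k·897 and k·160 into factor pairs; take k = 2
k = 2: N1·N3 = 1794 = 23·78, N2·N4 = 320 = 16·20
achieved = 23·78/(16·20) = 897/160; |achieved − target| = 0 ≤ 897/16000 ✓

N1=23 N2=16 N3=78 N4=20 achieved=897/160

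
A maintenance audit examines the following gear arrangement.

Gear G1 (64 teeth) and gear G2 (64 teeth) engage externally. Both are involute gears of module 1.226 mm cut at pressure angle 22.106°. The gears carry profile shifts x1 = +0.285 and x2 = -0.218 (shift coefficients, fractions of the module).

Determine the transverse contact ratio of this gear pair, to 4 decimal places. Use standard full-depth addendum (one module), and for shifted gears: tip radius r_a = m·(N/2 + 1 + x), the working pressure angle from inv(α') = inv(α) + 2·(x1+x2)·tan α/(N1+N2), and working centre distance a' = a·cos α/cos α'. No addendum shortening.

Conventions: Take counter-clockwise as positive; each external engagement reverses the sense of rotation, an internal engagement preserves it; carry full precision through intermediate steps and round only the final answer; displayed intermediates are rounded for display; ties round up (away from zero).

1.6686

single-mesh involute tooth geometry (64T engaging 64T at module 1.226)
base radii: r_b1 = 36.348025, r_b2 = 36.348025
tip radii: r_a1 = 40.807410, r_a2 = 40.190732
inv(α') = inv(22.106°) + 2·(+0.285-0.218)·tan α/(64+64) = 0.02078262  ⇒  α' = 22.25259°
a' = a·cos α / cos α' = 78.4640·cos 22.106°/cos 22.25259° = 78.545884
action lengths: √(r_a1²−r_b1²) = 18.549010, √(r_a2²−r_b2²) = 17.149810
base pitch p_b = π·m·cos α = 3.568459
CR = (18.549010 + 17.149810 − 78.545884·sin 22.25259°)/3.568459 = 1.668574
contact ratio ≈ 1.6686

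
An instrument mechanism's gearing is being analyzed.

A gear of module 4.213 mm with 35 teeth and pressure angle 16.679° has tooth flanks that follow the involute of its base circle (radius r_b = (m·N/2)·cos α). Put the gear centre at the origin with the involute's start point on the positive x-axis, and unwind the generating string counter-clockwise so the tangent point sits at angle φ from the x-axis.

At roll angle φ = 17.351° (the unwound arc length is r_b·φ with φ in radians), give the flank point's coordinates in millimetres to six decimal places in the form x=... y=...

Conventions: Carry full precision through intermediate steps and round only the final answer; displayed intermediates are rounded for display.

x=73.790190 y=0.647826

recognized (one wheel, involute flank): single-mesh tooth geometry, m = 4.213, N = 35
pitch radius r_p = m·N/2 = 4.213·35/2 = 73.727500
base radius r_b = r_p·cos α = 73.727500·cos 16.679° = 70.625618
roll angle φ = 17.351° = 0.30283208 rad
x = r_b·(cos φ + φ·sin φ) = 73.790190
y = r_b·(sin φ − φ·cos φ) = 0.647826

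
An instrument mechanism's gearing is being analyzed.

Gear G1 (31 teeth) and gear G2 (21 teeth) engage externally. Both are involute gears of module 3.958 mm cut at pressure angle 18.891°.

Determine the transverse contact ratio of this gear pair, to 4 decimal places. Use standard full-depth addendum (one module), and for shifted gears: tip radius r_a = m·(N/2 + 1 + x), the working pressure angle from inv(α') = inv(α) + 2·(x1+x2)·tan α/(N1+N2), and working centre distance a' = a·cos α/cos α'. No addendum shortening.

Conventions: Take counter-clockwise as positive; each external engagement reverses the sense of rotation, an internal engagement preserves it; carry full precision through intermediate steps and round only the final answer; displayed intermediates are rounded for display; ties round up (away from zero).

topology: single-mesh involute geometry — m = 3.958, 31T/21T pair
base radii: r_b1 = 58.044511, r_b2 = 39.320475
tip radii: r_a1 = 65.307000, r_a2 = 45.517000
no profile shift: α' = α, a' = a
action lengths: √(r_a1²−r_b1²) = 29.930569, √(r_a2²−r_b2²) = 22.928094
base pitch p_b = π·m·cos α = 11.764659
CR = (29.930569 + 22.928094 − 102.908000·sin 18.89100°)/11.764659 = 1.660929
contact ratio ≈ 1.6609

1.6609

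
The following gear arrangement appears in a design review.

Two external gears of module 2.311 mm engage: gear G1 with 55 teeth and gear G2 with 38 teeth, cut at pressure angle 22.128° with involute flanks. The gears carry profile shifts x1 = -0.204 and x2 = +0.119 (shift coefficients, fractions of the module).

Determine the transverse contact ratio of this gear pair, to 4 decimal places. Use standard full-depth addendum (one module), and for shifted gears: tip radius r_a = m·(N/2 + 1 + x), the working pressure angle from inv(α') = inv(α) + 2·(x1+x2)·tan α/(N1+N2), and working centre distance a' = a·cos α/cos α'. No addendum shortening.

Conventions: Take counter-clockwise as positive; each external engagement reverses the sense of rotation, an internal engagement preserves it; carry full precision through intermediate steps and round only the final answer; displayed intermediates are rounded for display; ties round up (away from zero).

recognized (one external pair, fixed centres): single-mesh tooth geometry, m = 2.311, N1 = 55, N2 = 38
base radii: r_b1 = 58.871519, r_b2 = 40.674868
tip radii: r_a1 = 65.392056, r_a2 = 46.495009
inv(α') = inv(22.128°) + 2·(-0.204+0.119)·tan α/(55+38) = 0.01967752  ⇒  α' = 21.86704°
a' = a·cos α / cos α' = 107.4615·cos 22.128°/cos 21.86704° = 107.263961
action lengths: √(r_a1²−r_b1²) = 28.465158, √(r_a2²−r_b2²) = 22.524231
base pitch p_b = π·m·cos α = 6.725467
CR = (28.465158 + 22.524231 − 107.263961·sin 21.86704°)/6.725467 = 1.641298
contact ratio ≈ 1.6413

1.6413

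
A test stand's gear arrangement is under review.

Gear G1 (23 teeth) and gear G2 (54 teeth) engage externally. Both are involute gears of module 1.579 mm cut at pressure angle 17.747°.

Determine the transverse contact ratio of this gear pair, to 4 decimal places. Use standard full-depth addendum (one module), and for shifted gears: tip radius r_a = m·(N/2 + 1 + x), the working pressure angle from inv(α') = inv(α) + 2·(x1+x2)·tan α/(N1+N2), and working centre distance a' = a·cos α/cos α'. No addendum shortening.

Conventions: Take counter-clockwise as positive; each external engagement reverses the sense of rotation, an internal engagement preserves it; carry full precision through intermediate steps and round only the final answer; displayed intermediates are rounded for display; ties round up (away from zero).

1.7937

topology: single-mesh involute geometry — m = 1.579, 23T/54T pair
base radii: r_b1 = 17.294369, r_b2 = 40.604171
tip radii: r_a1 = 19.737500, r_a2 = 44.212000
no profile shift: α' = α, a' = a
action lengths: √(r_a1²−r_b1²) = 9.511767, √(r_a2²−r_b2²) = 17.492921
base pitch p_b = π·m·cos α = 4.724510
CR = (9.511767 + 17.492921 − 60.791500·sin 17.74700°)/4.724510 = 1.793744
contact ratio ≈ 1.7937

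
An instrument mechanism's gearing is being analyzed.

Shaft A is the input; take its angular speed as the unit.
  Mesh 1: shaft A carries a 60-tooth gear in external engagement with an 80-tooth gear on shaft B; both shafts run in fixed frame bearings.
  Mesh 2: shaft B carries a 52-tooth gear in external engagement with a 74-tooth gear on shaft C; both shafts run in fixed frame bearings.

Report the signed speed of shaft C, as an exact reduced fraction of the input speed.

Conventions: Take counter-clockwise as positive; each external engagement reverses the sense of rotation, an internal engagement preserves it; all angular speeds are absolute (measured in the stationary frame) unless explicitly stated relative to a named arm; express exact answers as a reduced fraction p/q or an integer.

39/74

2-mesh fixed-axis compound train (all bearings frame-fixed)
mesh 1 [60T→80T]: |ω|/ω_in = 1×60/80 = 3/4, sense flips to −
mesh 2 [52T→74T]: |ω|/ω_in = (3/4)×52/74 = 39/74, sense flips to +
signed output speed (× input speed) = 39/74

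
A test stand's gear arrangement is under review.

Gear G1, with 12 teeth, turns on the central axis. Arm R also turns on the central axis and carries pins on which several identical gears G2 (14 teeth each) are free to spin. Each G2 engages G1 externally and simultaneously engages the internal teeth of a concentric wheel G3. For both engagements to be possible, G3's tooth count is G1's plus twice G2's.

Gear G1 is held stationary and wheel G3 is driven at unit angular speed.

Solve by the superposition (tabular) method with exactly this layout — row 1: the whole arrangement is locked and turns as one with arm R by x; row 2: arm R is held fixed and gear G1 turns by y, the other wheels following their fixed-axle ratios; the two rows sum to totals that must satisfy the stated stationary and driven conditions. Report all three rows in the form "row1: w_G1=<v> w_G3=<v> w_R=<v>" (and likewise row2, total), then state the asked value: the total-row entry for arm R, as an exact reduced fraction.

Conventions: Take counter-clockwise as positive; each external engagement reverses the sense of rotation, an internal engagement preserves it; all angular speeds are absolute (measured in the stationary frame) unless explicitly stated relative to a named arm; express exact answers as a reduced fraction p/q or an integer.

topology: planetary set — G1 12T / G2 14T / G3 40T, arm = carrier (Willis)
row 1 — lock + rotate with arm: ω_sun = ω_ring = ω_arm = x
row 2: sun turns y, ring = −(12/40)·y, arm 0
boundary: total ω_sun = x + y = 0 and total ω_ring = x − (12/40)·y = 1  ⇒  y = -10/13, x = 10/13
row 2 ring = −(12/40)·(-10/13) = 3/13
totals (row 1 + row 2): sun 10/13 + (-10/13) = 0, ring 10/13 + 3/13 = 1, arm 10/13 + 0 = 10/13
asked cell (total, arm) = 10/13

row1: w_G1=10/13 w_G3=10/13 w_R=10/13
row2: w_G1=-10/13 w_G3=3/13 w_R=0
total: w_G1=0 w_G3=1 w_R=10/13
asked value: 10/13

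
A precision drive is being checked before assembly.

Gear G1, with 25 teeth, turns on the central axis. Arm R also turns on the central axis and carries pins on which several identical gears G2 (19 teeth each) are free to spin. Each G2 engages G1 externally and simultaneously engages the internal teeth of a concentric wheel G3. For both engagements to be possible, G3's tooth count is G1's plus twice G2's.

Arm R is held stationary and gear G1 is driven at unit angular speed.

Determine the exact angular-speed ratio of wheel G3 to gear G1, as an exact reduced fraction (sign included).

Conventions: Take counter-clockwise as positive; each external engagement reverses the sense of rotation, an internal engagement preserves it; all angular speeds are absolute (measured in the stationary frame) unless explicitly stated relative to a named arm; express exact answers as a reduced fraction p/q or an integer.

-25/63

class = planetary set [G3 = 25+2·19 = 63; Willis about the carrier]
ring teeth: 25 + 2·19 = 63
25(ω_sun−ω_arm) = −63(ω_ring−ω_arm),  ω_arm = 0, ω_sun = 1
ω_ring = 0 − (25/63)(1−0) = -25/63
ω_out/ω_in = -25/63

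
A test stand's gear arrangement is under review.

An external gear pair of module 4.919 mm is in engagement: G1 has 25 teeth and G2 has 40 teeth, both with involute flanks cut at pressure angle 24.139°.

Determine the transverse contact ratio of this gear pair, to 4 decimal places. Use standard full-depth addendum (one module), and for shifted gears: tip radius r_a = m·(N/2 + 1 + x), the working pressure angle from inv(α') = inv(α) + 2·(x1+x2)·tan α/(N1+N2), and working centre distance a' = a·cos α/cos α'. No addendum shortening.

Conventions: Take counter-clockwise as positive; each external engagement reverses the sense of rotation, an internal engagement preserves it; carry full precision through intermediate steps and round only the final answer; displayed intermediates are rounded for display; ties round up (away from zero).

topology: single-mesh involute geometry — m = 4.919, 25T/40T pair
base radii: r_b1 = 56.110789, r_b2 = 89.777262
tip radii: r_a1 = 66.406500, r_a2 = 103.299000
no profile shift: α' = α, a' = a
action lengths: √(r_a1²−r_b1²) = 35.516231, √(r_a2²−r_b2²) = 51.095271
base pitch p_b = π·m·cos α = 14.102179
CR = (35.516231 + 51.095271 − 159.867500·sin 24.13900°)/14.102179 = 1.505683
contact ratio ≈ 1.5057

1.5057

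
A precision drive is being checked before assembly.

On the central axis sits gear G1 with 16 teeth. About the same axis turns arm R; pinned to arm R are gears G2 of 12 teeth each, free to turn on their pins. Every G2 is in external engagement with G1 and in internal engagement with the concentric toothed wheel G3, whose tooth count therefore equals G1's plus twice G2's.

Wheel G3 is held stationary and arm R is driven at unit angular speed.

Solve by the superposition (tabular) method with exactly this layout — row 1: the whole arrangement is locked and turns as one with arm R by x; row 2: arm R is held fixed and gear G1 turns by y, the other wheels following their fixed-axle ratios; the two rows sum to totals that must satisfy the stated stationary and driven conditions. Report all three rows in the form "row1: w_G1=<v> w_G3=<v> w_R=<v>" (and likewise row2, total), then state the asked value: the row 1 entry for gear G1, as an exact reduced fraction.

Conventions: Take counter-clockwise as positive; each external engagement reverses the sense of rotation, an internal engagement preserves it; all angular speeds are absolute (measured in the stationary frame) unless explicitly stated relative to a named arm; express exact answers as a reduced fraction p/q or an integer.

class = planetary set [G3 = 16+2·12 = 40; Willis about the carrier]
row 1: whole set turns with the arm by x
superposition row 2 [arm held]: sun y, ring −(16/40)·y, arm 0
boundary: total ω_ring = x − (16/40)·y = 0 and total ω_arm = x = 1  ⇒  y = 5/2, x = 1
row 2 ring = −(16/40)·5/2 = -1
totals (row 1 + row 2): sun 1 + 5/2 = 7/2, ring 1 + (-1) = 0, arm 1 + 0 = 1
asked cell (row1, sun) = 1

row1: w_G1=1 w_G3=1 w_R=1
row2: w_G1=5/2 w_G3=-1 w_R=0
total: w_G1=7/2 w_G3=0 w_R=1
asked value: 1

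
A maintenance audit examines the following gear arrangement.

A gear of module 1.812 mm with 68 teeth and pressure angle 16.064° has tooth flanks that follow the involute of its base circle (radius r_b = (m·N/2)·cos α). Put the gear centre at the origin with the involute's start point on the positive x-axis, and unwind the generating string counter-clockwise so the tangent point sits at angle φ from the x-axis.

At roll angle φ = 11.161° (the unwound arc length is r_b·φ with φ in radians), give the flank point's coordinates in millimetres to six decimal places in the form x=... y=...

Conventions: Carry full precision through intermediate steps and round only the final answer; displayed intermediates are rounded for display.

recognized (one wheel, involute flank): single-mesh tooth geometry, m = 1.812, N = 68
pitch radius r_p = m·N/2 = 1.812·68/2 = 61.608000
base radius r_b = r_p·cos α = 61.608000·cos 16.064° = 59.202405
roll angle φ = 11.161° = 0.19479620 rad
x = r_b·(cos φ + φ·sin φ) = 60.315006
y = r_b·(sin φ − φ·cos φ) = 0.145315

x=60.315006 y=0.145315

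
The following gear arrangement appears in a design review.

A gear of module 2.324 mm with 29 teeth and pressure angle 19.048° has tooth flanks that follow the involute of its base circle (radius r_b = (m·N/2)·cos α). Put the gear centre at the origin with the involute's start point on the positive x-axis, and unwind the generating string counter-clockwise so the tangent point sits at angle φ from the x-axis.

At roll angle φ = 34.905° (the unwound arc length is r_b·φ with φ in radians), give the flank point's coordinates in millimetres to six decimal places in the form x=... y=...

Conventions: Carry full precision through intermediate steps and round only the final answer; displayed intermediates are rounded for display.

x=37.226493 y=2.312693

topology: single-mesh involute geometry — m = 2.324, N = 29
pitch radius r_p = m·N/2 = 2.324·29/2 = 33.698000
base radius r_b = r_p·cos α = 33.698000·cos 19.048° = 31.852883
roll angle φ = 34.905° = 0.60920718 rad
x = r_b·(cos φ + φ·sin φ) = 37.226493
y = r_b·(sin φ − φ·cos φ) = 2.312693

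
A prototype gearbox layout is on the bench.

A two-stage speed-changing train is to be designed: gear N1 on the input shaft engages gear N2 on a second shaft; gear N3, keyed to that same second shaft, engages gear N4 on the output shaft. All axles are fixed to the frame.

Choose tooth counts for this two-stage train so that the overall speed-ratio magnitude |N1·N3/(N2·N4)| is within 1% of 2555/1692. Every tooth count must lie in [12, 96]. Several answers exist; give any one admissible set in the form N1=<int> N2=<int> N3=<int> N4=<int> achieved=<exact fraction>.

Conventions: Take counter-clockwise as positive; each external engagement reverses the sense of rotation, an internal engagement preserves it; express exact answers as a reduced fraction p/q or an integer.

class = fixed-axis compound train [2-stage, 2555/1692 wanted]
target = 2555/1692 in lowest terms: an exact hit needs N1·N3 = k·2555 and N2·N4 = k·1692 for one integer k, every count in [12, 96]; additionally prefer no 1:1 stage (N1 ≠ N2, N3 ≠ N4)
k = 1: N1·N3 = 2555 = 35·73, N2·N4 = 1692 = 18·94
achieved = 35·73/(18·94) = 2555/1692; |achieved − target| = 0 ≤ 511/33840 ✓

N1=35 N2=18 N3=73 N4=94 achieved=2555/1692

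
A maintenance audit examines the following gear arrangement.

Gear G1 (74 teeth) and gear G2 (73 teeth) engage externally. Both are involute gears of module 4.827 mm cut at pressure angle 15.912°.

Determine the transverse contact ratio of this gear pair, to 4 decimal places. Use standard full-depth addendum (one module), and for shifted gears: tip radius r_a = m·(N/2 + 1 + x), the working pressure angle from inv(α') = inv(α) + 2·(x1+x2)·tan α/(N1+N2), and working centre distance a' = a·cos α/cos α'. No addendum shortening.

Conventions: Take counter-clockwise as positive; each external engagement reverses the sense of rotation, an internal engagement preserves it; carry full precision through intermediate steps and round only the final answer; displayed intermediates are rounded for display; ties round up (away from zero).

recognized (one external pair, fixed centres): single-mesh tooth geometry, m = 4.827, N1 = 74, N2 = 73
base radii: r_b1 = 171.755785, r_b2 = 169.434761
tip radii: r_a1 = 183.426000, r_a2 = 181.012500
no profile shift: α' = α, a' = a
action lengths: √(r_a1²−r_b1²) = 64.382046, √(r_a2²−r_b2²) = 63.697622
base pitch p_b = π·m·cos α = 14.583425
CR = (64.382046 + 63.697622 − 354.784500·sin 15.91200°)/14.583425 = 2.112791
contact ratio ≈ 2.1128

2.1128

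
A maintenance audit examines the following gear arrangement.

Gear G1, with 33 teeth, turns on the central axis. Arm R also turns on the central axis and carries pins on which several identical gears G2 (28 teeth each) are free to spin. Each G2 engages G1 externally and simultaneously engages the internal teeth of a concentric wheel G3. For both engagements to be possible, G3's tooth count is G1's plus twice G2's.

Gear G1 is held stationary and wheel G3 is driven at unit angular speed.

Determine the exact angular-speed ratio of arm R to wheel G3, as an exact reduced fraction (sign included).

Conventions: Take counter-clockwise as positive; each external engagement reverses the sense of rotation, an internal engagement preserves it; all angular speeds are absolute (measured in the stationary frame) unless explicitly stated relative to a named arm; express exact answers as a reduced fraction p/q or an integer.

89/122

recognized (axles ride arm R): planetary set, 33/28/89 teeth
ring teeth: 33 + 2·28 = 89
33(ω_sun−ω_arm) = −89(ω_ring−ω_arm),  ω_sun = 0, ω_ring = 1
33(0−ω_arm) = −89(1−ω_arm)  ⇒  122·ω_arm = 89  ⇒  ω_arm = 89/122
ω_out/ω_in = 89/122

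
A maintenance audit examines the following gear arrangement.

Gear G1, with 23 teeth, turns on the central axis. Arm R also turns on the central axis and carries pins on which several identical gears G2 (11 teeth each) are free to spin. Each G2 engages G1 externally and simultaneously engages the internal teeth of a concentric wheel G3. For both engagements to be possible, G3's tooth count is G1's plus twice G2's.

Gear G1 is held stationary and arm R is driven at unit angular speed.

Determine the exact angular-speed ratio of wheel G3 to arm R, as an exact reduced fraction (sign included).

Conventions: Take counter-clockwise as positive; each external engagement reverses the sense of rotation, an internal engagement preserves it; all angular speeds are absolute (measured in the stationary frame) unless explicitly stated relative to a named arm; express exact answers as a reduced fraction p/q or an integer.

68/45

class = planetary set [G3 = 23+2·11 = 45; Willis about the carrier]
ring teeth: 23 + 2·11 = 45
23(ω_sun−ω_arm) = −45(ω_ring−ω_arm),  ω_sun = 0, ω_arm = 1
ω_ring = 1 − (23/45)(0−1) = 68/45
ω_out/ω_in = 68/45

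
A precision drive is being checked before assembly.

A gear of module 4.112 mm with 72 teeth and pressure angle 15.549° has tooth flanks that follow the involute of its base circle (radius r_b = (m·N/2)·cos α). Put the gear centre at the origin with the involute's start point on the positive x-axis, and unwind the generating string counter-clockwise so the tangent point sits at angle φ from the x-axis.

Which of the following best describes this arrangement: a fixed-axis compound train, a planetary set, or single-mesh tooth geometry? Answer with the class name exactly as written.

class = single-mesh tooth geometry [base-circle involute, m = 4.112, 72T]
classification: single-mesh tooth geometry

single-mesh tooth geometry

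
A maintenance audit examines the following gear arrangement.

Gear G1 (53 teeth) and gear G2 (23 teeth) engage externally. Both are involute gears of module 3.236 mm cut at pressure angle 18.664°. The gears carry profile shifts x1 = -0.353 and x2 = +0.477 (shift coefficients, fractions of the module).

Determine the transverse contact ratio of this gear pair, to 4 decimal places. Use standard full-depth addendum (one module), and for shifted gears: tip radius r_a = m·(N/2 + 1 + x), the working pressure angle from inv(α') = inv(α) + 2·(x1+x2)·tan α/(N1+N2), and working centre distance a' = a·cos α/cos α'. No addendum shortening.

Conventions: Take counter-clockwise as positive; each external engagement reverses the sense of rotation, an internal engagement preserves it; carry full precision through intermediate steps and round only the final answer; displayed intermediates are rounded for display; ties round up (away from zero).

topology: single-mesh involute geometry — m = 3.236, 53T/23T pair
base radii: r_b1 = 81.244329, r_b2 = 35.256973
tip radii: r_a1 = 87.847692, r_a2 = 41.993572
inv(α') = inv(18.664°) + 2·(-0.353+0.477)·tan α/(53+23) = 0.01313515  ⇒  α' = 19.20072°
a' = a·cos α / cos α' = 122.9680·cos 18.664°/cos 19.20072° = 123.363751
action lengths: √(r_a1²−r_b1²) = 33.415206, √(r_a2²−r_b2²) = 22.812408
base pitch p_b = π·m·cos α = 9.631569
CR = (33.415206 + 22.812408 − 123.363751·sin 19.20072°)/9.631569 = 1.625480
contact ratio ≈ 1.6255

1.6255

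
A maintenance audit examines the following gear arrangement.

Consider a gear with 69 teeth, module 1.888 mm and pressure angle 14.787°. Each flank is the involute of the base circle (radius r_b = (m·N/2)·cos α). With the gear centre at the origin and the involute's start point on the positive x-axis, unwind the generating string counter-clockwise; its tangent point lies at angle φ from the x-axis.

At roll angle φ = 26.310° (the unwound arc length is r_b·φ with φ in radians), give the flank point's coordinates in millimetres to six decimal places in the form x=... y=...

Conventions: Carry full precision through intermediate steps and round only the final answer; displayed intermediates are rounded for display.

recognized (one wheel, involute flank): single-mesh tooth geometry, m = 1.888, N = 69
pitch radius r_p = m·N/2 = 1.888·69/2 = 65.136000
base radius r_b = r_p·cos α = 65.136000·cos 14.787° = 62.978782
roll angle φ = 26.310° = 0.45919613 rad
x = r_b·(cos φ + φ·sin φ) = 69.272724
y = r_b·(sin φ − φ·cos φ) = 1.990134

x=69.272724 y=1.990134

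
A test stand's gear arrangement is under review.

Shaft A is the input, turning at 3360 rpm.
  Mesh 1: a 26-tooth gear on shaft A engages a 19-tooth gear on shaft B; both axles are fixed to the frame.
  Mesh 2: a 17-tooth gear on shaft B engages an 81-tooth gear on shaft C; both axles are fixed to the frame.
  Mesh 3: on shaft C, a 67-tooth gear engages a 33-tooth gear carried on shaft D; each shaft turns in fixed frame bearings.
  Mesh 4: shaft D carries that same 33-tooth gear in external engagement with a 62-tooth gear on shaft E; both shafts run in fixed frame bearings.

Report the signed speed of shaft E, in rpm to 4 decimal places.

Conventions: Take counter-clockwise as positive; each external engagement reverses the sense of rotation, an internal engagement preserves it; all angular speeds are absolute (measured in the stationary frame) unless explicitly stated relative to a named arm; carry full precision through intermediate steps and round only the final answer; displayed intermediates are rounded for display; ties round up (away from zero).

+1042.8120 rpm

recognized (5 fixed axles, 4 meshes): fixed-axis compound train
mesh 1 [26T→19T]: ω = 3360.0000×26/19 = 4597.8947 rpm, sense flips to −
mesh 2 [17T→81T]: ω = 4597.8947×17/81 = 964.9903 rpm, sense flips to +
mesh 3 [67T→33T]: ω = 964.9903×67/33 = 1959.2226 rpm, sense flips to −
mesh 4 [33T→62T]: ω = 1959.2226×33/62 = 1042.8120 rpm, sense flips to +
signed output speed = +1042.8120 rpm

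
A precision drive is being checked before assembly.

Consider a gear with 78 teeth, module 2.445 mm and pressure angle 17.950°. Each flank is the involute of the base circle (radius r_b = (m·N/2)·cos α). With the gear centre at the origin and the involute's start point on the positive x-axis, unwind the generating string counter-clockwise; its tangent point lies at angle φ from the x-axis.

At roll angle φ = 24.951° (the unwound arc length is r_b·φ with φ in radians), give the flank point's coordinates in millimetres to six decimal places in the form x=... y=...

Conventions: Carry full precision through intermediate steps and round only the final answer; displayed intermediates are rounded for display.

class = single-mesh tooth geometry [base-circle involute, m = 2.445, 78T]
pitch radius r_p = m·N/2 = 2.445·78/2 = 95.355000
base radius r_b = r_p·cos α = 95.355000·cos 17.950° = 90.713674
roll angle φ = 24.951° = 0.43547710 rad
x = r_b·(cos φ + φ·sin φ) = 98.911637
y = r_b·(sin φ − φ·cos φ) = 2.450130

x=98.911637 y=2.450130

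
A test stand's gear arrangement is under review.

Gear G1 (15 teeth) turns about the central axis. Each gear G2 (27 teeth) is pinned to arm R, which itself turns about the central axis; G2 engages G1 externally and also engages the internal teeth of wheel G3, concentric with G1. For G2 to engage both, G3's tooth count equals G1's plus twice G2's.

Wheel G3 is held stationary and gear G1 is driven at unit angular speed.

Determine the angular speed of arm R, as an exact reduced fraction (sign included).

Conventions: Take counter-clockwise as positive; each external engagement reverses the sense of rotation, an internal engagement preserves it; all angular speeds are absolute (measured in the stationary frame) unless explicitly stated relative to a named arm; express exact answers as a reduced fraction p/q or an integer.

planetary set (15T centre, 27T on arm, 69T internal) — Willis relation
ring teeth: 15 + 2·27 = 69
15(ω_sun−ω_arm) = −69(ω_ring−ω_arm),  ω_ring = 0, ω_sun = 1
15(1−ω_arm) = −69(0−ω_arm)  ⇒  84·ω_arm = 15  ⇒  ω_arm = 5/28
exact speed ratio = 5/28

5/28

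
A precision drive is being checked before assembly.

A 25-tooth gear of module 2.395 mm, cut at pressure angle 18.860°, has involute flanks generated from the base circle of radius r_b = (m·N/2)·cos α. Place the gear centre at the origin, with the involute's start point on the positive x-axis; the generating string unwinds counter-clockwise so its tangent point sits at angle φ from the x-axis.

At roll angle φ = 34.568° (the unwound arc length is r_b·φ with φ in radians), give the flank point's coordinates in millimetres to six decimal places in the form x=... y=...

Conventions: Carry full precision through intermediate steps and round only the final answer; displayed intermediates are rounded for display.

recognized (one wheel, involute flank): single-mesh tooth geometry, m = 2.395, N = 25
pitch radius r_p = m·N/2 = 2.395·25/2 = 29.937500
base radius r_b = r_p·cos α = 29.937500·cos 18.860° = 28.330194
roll angle φ = 34.568° = 0.60332542 rad
x = r_b·(cos φ + φ·sin φ) = 33.026505
y = r_b·(sin φ − φ·cos φ) = 1.999363

x=33.026505 y=1.999363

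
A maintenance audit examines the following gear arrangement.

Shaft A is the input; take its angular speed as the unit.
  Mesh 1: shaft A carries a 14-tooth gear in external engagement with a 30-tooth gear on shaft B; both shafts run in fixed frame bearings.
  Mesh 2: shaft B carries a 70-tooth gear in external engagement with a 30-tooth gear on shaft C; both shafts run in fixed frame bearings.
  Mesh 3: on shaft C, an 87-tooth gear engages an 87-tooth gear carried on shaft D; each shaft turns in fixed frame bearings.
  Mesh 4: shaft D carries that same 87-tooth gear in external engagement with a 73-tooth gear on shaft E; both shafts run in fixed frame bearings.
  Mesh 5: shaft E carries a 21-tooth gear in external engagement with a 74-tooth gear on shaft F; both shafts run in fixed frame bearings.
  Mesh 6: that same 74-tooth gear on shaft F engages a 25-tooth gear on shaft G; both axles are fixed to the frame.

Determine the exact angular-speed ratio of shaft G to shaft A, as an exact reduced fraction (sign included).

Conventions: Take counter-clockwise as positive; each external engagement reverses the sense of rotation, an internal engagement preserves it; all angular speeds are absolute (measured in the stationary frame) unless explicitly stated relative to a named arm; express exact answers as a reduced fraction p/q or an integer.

9947/9125

class = fixed-axis compound train [6 meshes; 6 ratios multiply, 6 sense flips]
mesh 1 [14T→30T]: running ratio 7/15, sense −
mesh 2 [70T→30T]: running ratio 49/45, sense +
mesh 3 [87T→87T]: running ratio 49/45, sense −
mesh 4 [87T→73T]: running ratio 1421/1095, sense +
mesh 5 [21T→74T]: running ratio 9947/27010, sense −
mesh 6 [74T→25T]: running ratio 9947/9125, sense +
ω_out/ω_in = 9947/9125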